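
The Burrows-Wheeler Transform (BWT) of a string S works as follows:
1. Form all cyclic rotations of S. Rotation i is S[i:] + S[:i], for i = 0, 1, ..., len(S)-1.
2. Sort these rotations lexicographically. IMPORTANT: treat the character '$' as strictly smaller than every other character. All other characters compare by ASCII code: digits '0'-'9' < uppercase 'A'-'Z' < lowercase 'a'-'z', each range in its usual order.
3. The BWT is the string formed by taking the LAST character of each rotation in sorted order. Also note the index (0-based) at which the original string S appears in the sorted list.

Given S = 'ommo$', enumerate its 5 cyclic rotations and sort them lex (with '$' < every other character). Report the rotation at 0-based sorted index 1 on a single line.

Answer: mmo$o

Derivation:
All 5 rotations (rotation i = S[i:]+S[:i]):
  rot[0] = ommo$
  rot[1] = mmo$o
  rot[2] = mo$om
  rot[3] = o$omm
  rot[4] = $ommo
Sorted (with $ < everything):
  sorted[0] = $ommo
  sorted[1] = mmo$o
  sorted[2] = mo$om
  sorted[3] = o$omm
  sorted[4] = ommo$
sorted[1] = mmo$o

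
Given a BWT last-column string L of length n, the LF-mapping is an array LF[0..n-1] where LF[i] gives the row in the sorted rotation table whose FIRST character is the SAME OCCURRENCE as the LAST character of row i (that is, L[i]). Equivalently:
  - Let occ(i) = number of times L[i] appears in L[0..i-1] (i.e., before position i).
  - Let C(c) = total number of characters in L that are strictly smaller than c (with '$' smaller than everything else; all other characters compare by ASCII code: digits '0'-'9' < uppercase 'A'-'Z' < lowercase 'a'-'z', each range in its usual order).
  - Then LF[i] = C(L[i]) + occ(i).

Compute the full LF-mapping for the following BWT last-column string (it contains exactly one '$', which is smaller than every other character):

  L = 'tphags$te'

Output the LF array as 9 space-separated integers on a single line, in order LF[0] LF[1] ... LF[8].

Char counts: '$':1, 'a':1, 'e':1, 'g':1, 'h':1, 'p':1, 's':1, 't':2
C (first-col start): C('$')=0, C('a')=1, C('e')=2, C('g')=3, C('h')=4, C('p')=5, C('s')=6, C('t')=7
L[0]='t': occ=0, LF[0]=C('t')+0=7+0=7
L[1]='p': occ=0, LF[1]=C('p')+0=5+0=5
L[2]='h': occ=0, LF[2]=C('h')+0=4+0=4
L[3]='a': occ=0, LF[3]=C('a')+0=1+0=1
L[4]='g': occ=0, LF[4]=C('g')+0=3+0=3
L[5]='s': occ=0, LF[5]=C('s')+0=6+0=6
L[6]='$': occ=0, LF[6]=C('$')+0=0+0=0
L[7]='t': occ=1, LF[7]=C('t')+1=7+1=8
L[8]='e': occ=0, LF[8]=C('e')+0=2+0=2

Answer: 7 5 4 1 3 6 0 8 2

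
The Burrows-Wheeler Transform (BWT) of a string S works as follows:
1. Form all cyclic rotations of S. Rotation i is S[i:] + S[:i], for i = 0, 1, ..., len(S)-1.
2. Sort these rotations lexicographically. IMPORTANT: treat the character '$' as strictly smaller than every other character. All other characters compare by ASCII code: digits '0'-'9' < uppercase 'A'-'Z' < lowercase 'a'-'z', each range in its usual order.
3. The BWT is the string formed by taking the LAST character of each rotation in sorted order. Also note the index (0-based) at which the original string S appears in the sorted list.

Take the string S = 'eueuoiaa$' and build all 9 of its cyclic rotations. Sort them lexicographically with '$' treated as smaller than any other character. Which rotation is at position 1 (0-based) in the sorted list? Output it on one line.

All 9 rotations (rotation i = S[i:]+S[:i]):
  rot[0] = eueuoiaa$
  rot[1] = ueuoiaa$e
  rot[2] = euoiaa$eu
  rot[3] = uoiaa$eue
  rot[4] = oiaa$eueu
  rot[5] = iaa$eueuo
  rot[6] = aa$eueuoi
  rot[7] = a$eueuoia
  rot[8] = $eueuoiaa
Sorted (with $ < everything):
  sorted[0] = $eueuoiaa
  sorted[1] = a$eueuoia
  sorted[2] = aa$eueuoi
  sorted[3] = eueuoiaa$
  sorted[4] = euoiaa$eu
  sorted[5] = iaa$eueuo
  sorted[6] = oiaa$eueu
  sorted[7] = ueuoiaa$e
  sorted[8] = uoiaa$eue
sorted[1] = a$eueuoia

Answer: a$eueuoia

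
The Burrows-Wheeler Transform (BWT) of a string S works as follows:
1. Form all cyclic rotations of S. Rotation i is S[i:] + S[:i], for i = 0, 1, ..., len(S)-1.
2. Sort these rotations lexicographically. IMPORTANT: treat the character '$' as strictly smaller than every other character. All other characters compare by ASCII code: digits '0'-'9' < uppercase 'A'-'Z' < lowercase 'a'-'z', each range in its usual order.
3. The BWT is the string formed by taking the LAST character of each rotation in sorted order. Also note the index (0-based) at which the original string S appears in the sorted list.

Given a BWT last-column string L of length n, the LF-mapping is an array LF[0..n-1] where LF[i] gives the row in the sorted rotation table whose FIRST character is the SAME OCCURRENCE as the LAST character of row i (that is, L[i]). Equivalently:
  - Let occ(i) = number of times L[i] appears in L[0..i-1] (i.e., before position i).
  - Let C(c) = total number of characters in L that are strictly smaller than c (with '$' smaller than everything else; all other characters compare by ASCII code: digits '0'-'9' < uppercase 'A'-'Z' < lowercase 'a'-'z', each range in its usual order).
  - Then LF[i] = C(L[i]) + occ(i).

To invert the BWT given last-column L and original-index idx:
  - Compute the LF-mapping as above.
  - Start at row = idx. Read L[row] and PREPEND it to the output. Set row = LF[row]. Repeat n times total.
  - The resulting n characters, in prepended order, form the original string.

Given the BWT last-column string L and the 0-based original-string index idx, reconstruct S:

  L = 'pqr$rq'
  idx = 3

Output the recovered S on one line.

LF mapping: 1 2 4 0 5 3
Walk LF starting at row 3, prepending L[row]:
  step 1: row=3, L[3]='$', prepend. Next row=LF[3]=0
  step 2: row=0, L[0]='p', prepend. Next row=LF[0]=1
  step 3: row=1, L[1]='q', prepend. Next row=LF[1]=2
  step 4: row=2, L[2]='r', prepend. Next row=LF[2]=4
  step 5: row=4, L[4]='r', prepend. Next row=LF[4]=5
  step 6: row=5, L[5]='q', prepend. Next row=LF[5]=3
Reversed output: qrrqp$

Answer: qrrqp$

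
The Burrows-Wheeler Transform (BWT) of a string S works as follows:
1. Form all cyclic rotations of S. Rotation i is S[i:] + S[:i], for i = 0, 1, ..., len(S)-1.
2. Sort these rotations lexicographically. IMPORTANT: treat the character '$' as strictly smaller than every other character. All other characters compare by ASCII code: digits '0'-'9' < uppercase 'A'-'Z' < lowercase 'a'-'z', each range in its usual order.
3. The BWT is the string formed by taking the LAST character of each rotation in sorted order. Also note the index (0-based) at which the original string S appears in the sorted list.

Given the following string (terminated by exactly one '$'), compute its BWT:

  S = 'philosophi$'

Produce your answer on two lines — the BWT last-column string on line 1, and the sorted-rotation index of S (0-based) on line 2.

All 11 rotations (rotation i = S[i:]+S[:i]):
  rot[0] = philosophi$
  rot[1] = hilosophi$p
  rot[2] = ilosophi$ph
  rot[3] = losophi$phi
  rot[4] = osophi$phil
  rot[5] = sophi$philo
  rot[6] = ophi$philos
  rot[7] = phi$philoso
  rot[8] = hi$philosop
  rot[9] = i$philosoph
  rot[10] = $philosophi
Sorted (with $ < everything):
  sorted[0] = $philosophi  (last char: 'i')
  sorted[1] = hi$philosop  (last char: 'p')
  sorted[2] = hilosophi$p  (last char: 'p')
  sorted[3] = i$philosoph  (last char: 'h')
  sorted[4] = ilosophi$ph  (last char: 'h')
  sorted[5] = losophi$phi  (last char: 'i')
  sorted[6] = ophi$philos  (last char: 's')
  sorted[7] = osophi$phil  (last char: 'l')
  sorted[8] = phi$philoso  (last char: 'o')
  sorted[9] = philosophi$  (last char: '$')
  sorted[10] = sophi$philo  (last char: 'o')
Last column: ipphhislo$o
Original string S is at sorted index 9

Answer: ipphhislo$o
9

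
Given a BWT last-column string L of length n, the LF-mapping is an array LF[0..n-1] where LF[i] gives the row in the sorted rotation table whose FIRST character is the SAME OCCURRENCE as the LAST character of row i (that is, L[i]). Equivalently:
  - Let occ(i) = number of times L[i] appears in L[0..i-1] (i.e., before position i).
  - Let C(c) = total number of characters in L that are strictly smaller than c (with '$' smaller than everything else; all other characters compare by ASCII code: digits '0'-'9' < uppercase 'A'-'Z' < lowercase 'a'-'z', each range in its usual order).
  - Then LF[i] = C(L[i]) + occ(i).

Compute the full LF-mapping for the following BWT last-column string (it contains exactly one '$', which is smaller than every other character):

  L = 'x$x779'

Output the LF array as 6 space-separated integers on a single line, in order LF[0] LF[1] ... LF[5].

Char counts: '$':1, '7':2, '9':1, 'x':2
C (first-col start): C('$')=0, C('7')=1, C('9')=3, C('x')=4
L[0]='x': occ=0, LF[0]=C('x')+0=4+0=4
L[1]='$': occ=0, LF[1]=C('$')+0=0+0=0
L[2]='x': occ=1, LF[2]=C('x')+1=4+1=5
L[3]='7': occ=0, LF[3]=C('7')+0=1+0=1
L[4]='7': occ=1, LF[4]=C('7')+1=1+1=2
L[5]='9': occ=0, LF[5]=C('9')+0=3+0=3

Answer: 4 0 5 1 2 3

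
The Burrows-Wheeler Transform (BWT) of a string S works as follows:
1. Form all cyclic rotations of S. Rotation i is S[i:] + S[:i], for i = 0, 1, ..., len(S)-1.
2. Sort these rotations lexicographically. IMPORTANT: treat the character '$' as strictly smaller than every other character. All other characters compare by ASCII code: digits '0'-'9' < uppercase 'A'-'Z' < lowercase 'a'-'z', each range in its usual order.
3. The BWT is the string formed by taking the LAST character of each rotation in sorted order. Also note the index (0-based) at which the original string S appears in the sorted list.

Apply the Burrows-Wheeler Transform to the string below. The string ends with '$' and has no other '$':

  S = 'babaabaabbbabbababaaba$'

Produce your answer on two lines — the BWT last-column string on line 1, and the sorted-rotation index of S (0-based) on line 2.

Answer: abbbbabbabbaaaaaa$bbaba
17

Derivation:
All 23 rotations (rotation i = S[i:]+S[:i]):
  rot[0] = babaabaabbbabbababaaba$
  rot[1] = abaabaabbbabbababaaba$b
  rot[2] = baabaabbbabbababaaba$ba
  rot[3] = aabaabbbabbababaaba$bab
  rot[4] = abaabbbabbababaaba$baba
  rot[5] = baabbbabbababaaba$babaa
  rot[6] = aabbbabbababaaba$babaab
  rot[7] = abbbabbababaaba$babaaba
  rot[8] = bbbabbababaaba$babaabaa
  rot[9] = bbabbababaaba$babaabaab
  rot[10] = babbababaaba$babaabaabb
  rot[11] = abbababaaba$babaabaabbb
  rot[12] = bbababaaba$babaabaabbba
  rot[13] = bababaaba$babaabaabbbab
  rot[14] = ababaaba$babaabaabbbabb
  rot[15] = babaaba$babaabaabbbabba
  rot[16] = abaaba$babaabaabbbabbab
  rot[17] = baaba$babaabaabbbabbaba
  rot[18] = aaba$babaabaabbbabbabab
  rot[19] = aba$babaabaabbbabbababa
  rot[20] = ba$babaabaabbbabbababaa
  rot[21] = a$babaabaabbbabbababaab
  rot[22] = $babaabaabbbabbababaaba
Sorted (with $ < everything):
  sorted[0] = $babaabaabbbabbababaaba  (last char: 'a')
  sorted[1] = a$babaabaabbbabbababaab  (last char: 'b')
  sorted[2] = aaba$babaabaabbbabbabab  (last char: 'b')
  sorted[3] = aabaabbbabbababaaba$bab  (last char: 'b')
  sorted[4] = aabbbabbababaaba$babaab  (last char: 'b')
  sorted[5] = aba$babaabaabbbabbababa  (last char: 'a')
  sorted[6] = abaaba$babaabaabbbabbab  (last char: 'b')
  sorted[7] = abaabaabbbabbababaaba$b  (last char: 'b')
  sorted[8] = abaabbbabbababaaba$baba  (last char: 'a')
  sorted[9] = ababaaba$babaabaabbbabb  (last char: 'b')
  sorted[10] = abbababaaba$babaabaabbb  (last char: 'b')
  sorted[11] = abbbabbababaaba$babaaba  (last char: 'a')
  sorted[12] = ba$babaabaabbbabbababaa  (last char: 'a')
  sorted[13] = baaba$babaabaabbbabbaba  (last char: 'a')
  sorted[14] = baabaabbbabbababaaba$ba  (last char: 'a')
  sorted[15] = baabbbabbababaaba$babaa  (last char: 'a')
  sorted[16] = babaaba$babaabaabbbabba  (last char: 'a')
  sorted[17] = babaabaabbbabbababaaba$  (last char: '$')
  sorted[18] = bababaaba$babaabaabbbab  (last char: 'b')
  sorted[19] = babbababaaba$babaabaabb  (last char: 'b')
  sorted[20] = bbababaaba$babaabaabbba  (last char: 'a')
  sorted[21] = bbabbababaaba$babaabaab  (last char: 'b')
  sorted[22] = bbbabbababaaba$babaabaa  (last char: 'a')
Last column: abbbbabbabbaaaaaa$bbaba
Original string S is at sorted index 17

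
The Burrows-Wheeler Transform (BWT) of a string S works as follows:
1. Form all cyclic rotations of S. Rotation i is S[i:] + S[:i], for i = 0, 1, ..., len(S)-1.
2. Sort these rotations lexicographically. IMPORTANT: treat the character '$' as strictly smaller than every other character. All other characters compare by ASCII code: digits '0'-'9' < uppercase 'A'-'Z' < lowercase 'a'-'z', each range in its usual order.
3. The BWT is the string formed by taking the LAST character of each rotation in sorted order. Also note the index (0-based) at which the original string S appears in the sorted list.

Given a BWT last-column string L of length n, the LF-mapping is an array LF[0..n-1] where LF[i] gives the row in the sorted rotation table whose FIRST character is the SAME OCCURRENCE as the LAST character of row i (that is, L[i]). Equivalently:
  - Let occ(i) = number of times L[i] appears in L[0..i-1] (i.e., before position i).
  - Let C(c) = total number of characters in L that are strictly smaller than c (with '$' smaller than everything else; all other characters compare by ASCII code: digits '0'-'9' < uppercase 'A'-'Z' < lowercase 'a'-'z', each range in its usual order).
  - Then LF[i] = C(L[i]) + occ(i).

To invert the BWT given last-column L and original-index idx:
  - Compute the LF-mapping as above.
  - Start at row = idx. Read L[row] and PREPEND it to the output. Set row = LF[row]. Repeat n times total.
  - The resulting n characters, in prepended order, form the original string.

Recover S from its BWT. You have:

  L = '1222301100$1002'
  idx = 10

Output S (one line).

Answer: 20023020120111$

Derivation:
LF mapping: 6 10 11 12 14 1 7 8 2 3 0 9 4 5 13
Walk LF starting at row 10, prepending L[row]:
  step 1: row=10, L[10]='$', prepend. Next row=LF[10]=0
  step 2: row=0, L[0]='1', prepend. Next row=LF[0]=6
  step 3: row=6, L[6]='1', prepend. Next row=LF[6]=7
  step 4: row=7, L[7]='1', prepend. Next row=LF[7]=8
  step 5: row=8, L[8]='0', prepend. Next row=LF[8]=2
  step 6: row=2, L[2]='2', prepend. Next row=LF[2]=11
  step 7: row=11, L[11]='1', prepend. Next row=LF[11]=9
  step 8: row=9, L[9]='0', prepend. Next row=LF[9]=3
  step 9: row=3, L[3]='2', prepend. Next row=LF[3]=12
  step 10: row=12, L[12]='0', prepend. Next row=LF[12]=4
  step 11: row=4, L[4]='3', prepend. Next row=LF[4]=14
  step 12: row=14, L[14]='2', prepend. Next row=LF[14]=13
  step 13: row=13, L[13]='0', prepend. Next row=LF[13]=5
  step 14: row=5, L[5]='0', prepend. Next row=LF[5]=1
  step 15: row=1, L[1]='2', prepend. Next row=LF[1]=10
Reversed output: 20023020120111$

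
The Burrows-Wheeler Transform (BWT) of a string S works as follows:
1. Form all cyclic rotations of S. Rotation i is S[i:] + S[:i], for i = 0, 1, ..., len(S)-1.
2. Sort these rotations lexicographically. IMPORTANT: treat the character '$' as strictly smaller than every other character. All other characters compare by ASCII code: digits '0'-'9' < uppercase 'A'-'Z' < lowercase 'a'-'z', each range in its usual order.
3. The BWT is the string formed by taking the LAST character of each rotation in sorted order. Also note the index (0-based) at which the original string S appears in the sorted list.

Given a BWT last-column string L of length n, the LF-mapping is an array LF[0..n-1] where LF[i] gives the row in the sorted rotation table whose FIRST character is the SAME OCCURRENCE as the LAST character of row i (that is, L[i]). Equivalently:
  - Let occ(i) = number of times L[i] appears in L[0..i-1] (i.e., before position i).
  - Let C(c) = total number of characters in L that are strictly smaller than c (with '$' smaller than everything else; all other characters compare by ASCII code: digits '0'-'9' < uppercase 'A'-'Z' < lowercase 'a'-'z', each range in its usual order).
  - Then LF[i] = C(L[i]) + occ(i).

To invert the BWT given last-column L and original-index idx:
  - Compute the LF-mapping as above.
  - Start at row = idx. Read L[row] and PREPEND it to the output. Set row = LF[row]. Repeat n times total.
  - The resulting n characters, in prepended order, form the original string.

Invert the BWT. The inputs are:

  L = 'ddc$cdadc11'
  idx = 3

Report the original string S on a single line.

LF mapping: 7 8 4 0 5 9 3 10 6 1 2
Walk LF starting at row 3, prepending L[row]:
  step 1: row=3, L[3]='$', prepend. Next row=LF[3]=0
  step 2: row=0, L[0]='d', prepend. Next row=LF[0]=7
  step 3: row=7, L[7]='d', prepend. Next row=LF[7]=10
  step 4: row=10, L[10]='1', prepend. Next row=LF[10]=2
  step 5: row=2, L[2]='c', prepend. Next row=LF[2]=4
  step 6: row=4, L[4]='c', prepend. Next row=LF[4]=5
  step 7: row=5, L[5]='d', prepend. Next row=LF[5]=9
  step 8: row=9, L[9]='1', prepend. Next row=LF[9]=1
  step 9: row=1, L[1]='d', prepend. Next row=LF[1]=8
  step 10: row=8, L[8]='c', prepend. Next row=LF[8]=6
  step 11: row=6, L[6]='a', prepend. Next row=LF[6]=3
Reversed output: acd1dcc1dd$

Answer: acd1dcc1dd$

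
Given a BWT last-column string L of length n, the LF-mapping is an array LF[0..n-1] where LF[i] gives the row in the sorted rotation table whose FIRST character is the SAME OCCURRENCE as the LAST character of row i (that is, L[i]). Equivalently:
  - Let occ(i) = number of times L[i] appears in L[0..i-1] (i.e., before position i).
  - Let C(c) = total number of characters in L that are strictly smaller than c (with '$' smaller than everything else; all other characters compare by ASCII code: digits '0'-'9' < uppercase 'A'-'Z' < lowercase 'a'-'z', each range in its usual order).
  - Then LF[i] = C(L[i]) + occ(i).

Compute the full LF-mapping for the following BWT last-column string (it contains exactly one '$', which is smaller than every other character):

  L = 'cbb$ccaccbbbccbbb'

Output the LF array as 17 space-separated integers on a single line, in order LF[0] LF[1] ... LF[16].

Char counts: '$':1, 'a':1, 'b':8, 'c':7
C (first-col start): C('$')=0, C('a')=1, C('b')=2, C('c')=10
L[0]='c': occ=0, LF[0]=C('c')+0=10+0=10
L[1]='b': occ=0, LF[1]=C('b')+0=2+0=2
L[2]='b': occ=1, LF[2]=C('b')+1=2+1=3
L[3]='$': occ=0, LF[3]=C('$')+0=0+0=0
L[4]='c': occ=1, LF[4]=C('c')+1=10+1=11
L[5]='c': occ=2, LF[5]=C('c')+2=10+2=12
L[6]='a': occ=0, LF[6]=C('a')+0=1+0=1
L[7]='c': occ=3, LF[7]=C('c')+3=10+3=13
L[8]='c': occ=4, LF[8]=C('c')+4=10+4=14
L[9]='b': occ=2, LF[9]=C('b')+2=2+2=4
L[10]='b': occ=3, LF[10]=C('b')+3=2+3=5
L[11]='b': occ=4, LF[11]=C('b')+4=2+4=6
L[12]='c': occ=5, LF[12]=C('c')+5=10+5=15
L[13]='c': occ=6, LF[13]=C('c')+6=10+6=16
L[14]='b': occ=5, LF[14]=C('b')+5=2+5=7
L[15]='b': occ=6, LF[15]=C('b')+6=2+6=8
L[16]='b': occ=7, LF[16]=C('b')+7=2+7=9

Answer: 10 2 3 0 11 12 1 13 14 4 5 6 15 16 7 8 9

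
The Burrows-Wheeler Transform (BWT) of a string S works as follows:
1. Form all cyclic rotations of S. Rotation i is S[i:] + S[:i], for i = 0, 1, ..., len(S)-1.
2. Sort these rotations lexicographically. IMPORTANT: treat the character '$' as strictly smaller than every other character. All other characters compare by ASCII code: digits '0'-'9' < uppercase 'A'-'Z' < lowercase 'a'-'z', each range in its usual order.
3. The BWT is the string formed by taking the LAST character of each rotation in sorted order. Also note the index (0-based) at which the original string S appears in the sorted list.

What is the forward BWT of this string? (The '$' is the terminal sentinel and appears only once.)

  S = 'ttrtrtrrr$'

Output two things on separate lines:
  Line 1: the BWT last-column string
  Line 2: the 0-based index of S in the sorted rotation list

All 10 rotations (rotation i = S[i:]+S[:i]):
  rot[0] = ttrtrtrrr$
  rot[1] = trtrtrrr$t
  rot[2] = rtrtrrr$tt
  rot[3] = trtrrr$ttr
  rot[4] = rtrrr$ttrt
  rot[5] = trrr$ttrtr
  rot[6] = rrr$ttrtrt
  rot[7] = rr$ttrtrtr
  rot[8] = r$ttrtrtrr
  rot[9] = $ttrtrtrrr
Sorted (with $ < everything):
  sorted[0] = $ttrtrtrrr  (last char: 'r')
  sorted[1] = r$ttrtrtrr  (last char: 'r')
  sorted[2] = rr$ttrtrtr  (last char: 'r')
  sorted[3] = rrr$ttrtrt  (last char: 't')
  sorted[4] = rtrrr$ttrt  (last char: 't')
  sorted[5] = rtrtrrr$tt  (last char: 't')
  sorted[6] = trrr$ttrtr  (last char: 'r')
  sorted[7] = trtrrr$ttr  (last char: 'r')
  sorted[8] = trtrtrrr$t  (last char: 't')
  sorted[9] = ttrtrtrrr$  (last char: '$')
Last column: rrrtttrrt$
Original string S is at sorted index 9

Answer: rrrtttrrt$
9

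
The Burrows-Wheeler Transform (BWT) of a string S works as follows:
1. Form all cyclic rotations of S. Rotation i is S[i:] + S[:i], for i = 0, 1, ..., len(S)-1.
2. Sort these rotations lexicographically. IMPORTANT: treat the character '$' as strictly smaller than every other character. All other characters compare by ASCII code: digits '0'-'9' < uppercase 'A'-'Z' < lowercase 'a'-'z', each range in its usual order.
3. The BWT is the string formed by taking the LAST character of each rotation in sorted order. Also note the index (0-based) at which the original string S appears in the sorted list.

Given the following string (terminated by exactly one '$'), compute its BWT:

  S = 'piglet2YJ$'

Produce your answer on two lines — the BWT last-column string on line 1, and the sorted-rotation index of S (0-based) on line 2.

All 10 rotations (rotation i = S[i:]+S[:i]):
  rot[0] = piglet2YJ$
  rot[1] = iglet2YJ$p
  rot[2] = glet2YJ$pi
  rot[3] = let2YJ$pig
  rot[4] = et2YJ$pigl
  rot[5] = t2YJ$pigle
  rot[6] = 2YJ$piglet
  rot[7] = YJ$piglet2
  rot[8] = J$piglet2Y
  rot[9] = $piglet2YJ
Sorted (with $ < everything):
  sorted[0] = $piglet2YJ  (last char: 'J')
  sorted[1] = 2YJ$piglet  (last char: 't')
  sorted[2] = J$piglet2Y  (last char: 'Y')
  sorted[3] = YJ$piglet2  (last char: '2')
  sorted[4] = et2YJ$pigl  (last char: 'l')
  sorted[5] = glet2YJ$pi  (last char: 'i')
  sorted[6] = iglet2YJ$p  (last char: 'p')
  sorted[7] = let2YJ$pig  (last char: 'g')
  sorted[8] = piglet2YJ$  (last char: '$')
  sorted[9] = t2YJ$pigle  (last char: 'e')
Last column: JtY2lipg$e
Original string S is at sorted index 8

Answer: JtY2lipg$e
8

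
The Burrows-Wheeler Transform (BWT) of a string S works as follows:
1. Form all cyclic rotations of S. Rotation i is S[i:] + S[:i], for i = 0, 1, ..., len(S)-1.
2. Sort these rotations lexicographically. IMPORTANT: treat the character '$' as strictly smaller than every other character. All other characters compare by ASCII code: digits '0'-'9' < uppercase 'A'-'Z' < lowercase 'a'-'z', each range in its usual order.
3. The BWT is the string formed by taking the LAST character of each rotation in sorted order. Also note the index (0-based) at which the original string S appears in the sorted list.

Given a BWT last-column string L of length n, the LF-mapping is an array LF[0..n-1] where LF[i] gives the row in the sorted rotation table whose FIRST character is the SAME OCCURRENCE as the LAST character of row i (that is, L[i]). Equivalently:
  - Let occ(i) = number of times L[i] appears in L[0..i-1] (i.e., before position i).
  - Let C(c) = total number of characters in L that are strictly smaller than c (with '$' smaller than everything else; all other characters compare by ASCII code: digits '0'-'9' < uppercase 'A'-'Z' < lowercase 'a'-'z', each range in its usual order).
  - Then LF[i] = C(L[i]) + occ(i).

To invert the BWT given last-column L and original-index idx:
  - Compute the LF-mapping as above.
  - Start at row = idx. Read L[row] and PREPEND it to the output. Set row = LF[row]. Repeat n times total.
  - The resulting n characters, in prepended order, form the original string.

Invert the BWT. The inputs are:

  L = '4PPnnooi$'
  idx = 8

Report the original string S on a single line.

LF mapping: 1 2 3 5 6 7 8 4 0
Walk LF starting at row 8, prepending L[row]:
  step 1: row=8, L[8]='$', prepend. Next row=LF[8]=0
  step 2: row=0, L[0]='4', prepend. Next row=LF[0]=1
  step 3: row=1, L[1]='P', prepend. Next row=LF[1]=2
  step 4: row=2, L[2]='P', prepend. Next row=LF[2]=3
  step 5: row=3, L[3]='n', prepend. Next row=LF[3]=5
  step 6: row=5, L[5]='o', prepend. Next row=LF[5]=7
  step 7: row=7, L[7]='i', prepend. Next row=LF[7]=4
  step 8: row=4, L[4]='n', prepend. Next row=LF[4]=6
  step 9: row=6, L[6]='o', prepend. Next row=LF[6]=8
Reversed output: onionPP4$

Answer: onionPP4$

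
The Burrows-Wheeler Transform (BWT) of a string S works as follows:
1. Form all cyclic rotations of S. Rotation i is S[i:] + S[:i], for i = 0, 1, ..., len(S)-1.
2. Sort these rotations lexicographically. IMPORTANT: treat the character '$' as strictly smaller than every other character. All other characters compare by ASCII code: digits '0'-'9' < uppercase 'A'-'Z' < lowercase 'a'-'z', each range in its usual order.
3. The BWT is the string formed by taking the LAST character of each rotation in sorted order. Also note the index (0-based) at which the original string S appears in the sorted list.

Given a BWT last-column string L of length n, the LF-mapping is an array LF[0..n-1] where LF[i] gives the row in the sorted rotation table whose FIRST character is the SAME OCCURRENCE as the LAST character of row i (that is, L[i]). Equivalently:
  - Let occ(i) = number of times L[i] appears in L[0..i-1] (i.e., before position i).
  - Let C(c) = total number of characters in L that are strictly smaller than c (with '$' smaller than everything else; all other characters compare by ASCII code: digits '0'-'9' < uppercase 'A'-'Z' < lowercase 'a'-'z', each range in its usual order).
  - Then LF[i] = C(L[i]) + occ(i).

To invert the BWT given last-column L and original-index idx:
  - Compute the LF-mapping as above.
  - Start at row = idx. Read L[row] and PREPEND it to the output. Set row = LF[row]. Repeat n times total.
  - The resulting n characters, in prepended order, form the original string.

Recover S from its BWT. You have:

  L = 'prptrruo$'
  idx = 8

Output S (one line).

LF mapping: 2 4 3 7 5 6 8 1 0
Walk LF starting at row 8, prepending L[row]:
  step 1: row=8, L[8]='$', prepend. Next row=LF[8]=0
  step 2: row=0, L[0]='p', prepend. Next row=LF[0]=2
  step 3: row=2, L[2]='p', prepend. Next row=LF[2]=3
  step 4: row=3, L[3]='t', prepend. Next row=LF[3]=7
  step 5: row=7, L[7]='o', prepend. Next row=LF[7]=1
  step 6: row=1, L[1]='r', prepend. Next row=LF[1]=4
  step 7: row=4, L[4]='r', prepend. Next row=LF[4]=5
  step 8: row=5, L[5]='r', prepend. Next row=LF[5]=6
  step 9: row=6, L[6]='u', prepend. Next row=LF[6]=8
Reversed output: urrrotpp$

Answer: urrrotpp$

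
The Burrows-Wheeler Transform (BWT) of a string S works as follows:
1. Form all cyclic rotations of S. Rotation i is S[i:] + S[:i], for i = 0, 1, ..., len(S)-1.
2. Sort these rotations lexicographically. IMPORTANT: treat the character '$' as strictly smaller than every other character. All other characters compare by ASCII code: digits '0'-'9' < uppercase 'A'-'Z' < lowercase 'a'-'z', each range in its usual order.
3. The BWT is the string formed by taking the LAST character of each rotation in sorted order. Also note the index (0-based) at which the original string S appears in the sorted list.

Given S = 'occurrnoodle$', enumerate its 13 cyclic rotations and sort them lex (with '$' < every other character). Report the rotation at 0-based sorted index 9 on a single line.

Answer: oodle$occurrn

Derivation:
All 13 rotations (rotation i = S[i:]+S[:i]):
  rot[0] = occurrnoodle$
  rot[1] = ccurrnoodle$o
  rot[2] = currnoodle$oc
  rot[3] = urrnoodle$occ
  rot[4] = rrnoodle$occu
  rot[5] = rnoodle$occur
  rot[6] = noodle$occurr
  rot[7] = oodle$occurrn
  rot[8] = odle$occurrno
  rot[9] = dle$occurrnoo
  rot[10] = le$occurrnood
  rot[11] = e$occurrnoodl
  rot[12] = $occurrnoodle
Sorted (with $ < everything):
  sorted[0] = $occurrnoodle
  sorted[1] = ccurrnoodle$o
  sorted[2] = currnoodle$oc
  sorted[3] = dle$occurrnoo
  sorted[4] = e$occurrnoodl
  sorted[5] = le$occurrnood
  sorted[6] = noodle$occurr
  sorted[7] = occurrnoodle$
  sorted[8] = odle$occurrno
  sorted[9] = oodle$occurrn
  sorted[10] = rnoodle$occur
  sorted[11] = rrnoodle$occu
  sorted[12] = urrnoodle$occ
sorted[9] = oodle$occurrn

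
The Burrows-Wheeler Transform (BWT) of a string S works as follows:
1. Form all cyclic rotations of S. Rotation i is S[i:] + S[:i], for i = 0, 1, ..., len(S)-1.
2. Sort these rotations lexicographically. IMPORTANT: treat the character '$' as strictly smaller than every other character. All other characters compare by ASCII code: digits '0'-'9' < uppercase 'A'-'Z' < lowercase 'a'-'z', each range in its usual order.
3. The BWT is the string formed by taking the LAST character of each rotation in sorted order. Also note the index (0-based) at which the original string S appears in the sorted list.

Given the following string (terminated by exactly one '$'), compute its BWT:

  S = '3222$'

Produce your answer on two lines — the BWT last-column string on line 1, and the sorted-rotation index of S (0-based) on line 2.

Answer: 2223$
4

Derivation:
All 5 rotations (rotation i = S[i:]+S[:i]):
  rot[0] = 3222$
  rot[1] = 222$3
  rot[2] = 22$32
  rot[3] = 2$322
  rot[4] = $3222
Sorted (with $ < everything):
  sorted[0] = $3222  (last char: '2')
  sorted[1] = 2$322  (last char: '2')
  sorted[2] = 22$32  (last char: '2')
  sorted[3] = 222$3  (last char: '3')
  sorted[4] = 3222$  (last char: '$')
Last column: 2223$
Original string S is at sorted index 4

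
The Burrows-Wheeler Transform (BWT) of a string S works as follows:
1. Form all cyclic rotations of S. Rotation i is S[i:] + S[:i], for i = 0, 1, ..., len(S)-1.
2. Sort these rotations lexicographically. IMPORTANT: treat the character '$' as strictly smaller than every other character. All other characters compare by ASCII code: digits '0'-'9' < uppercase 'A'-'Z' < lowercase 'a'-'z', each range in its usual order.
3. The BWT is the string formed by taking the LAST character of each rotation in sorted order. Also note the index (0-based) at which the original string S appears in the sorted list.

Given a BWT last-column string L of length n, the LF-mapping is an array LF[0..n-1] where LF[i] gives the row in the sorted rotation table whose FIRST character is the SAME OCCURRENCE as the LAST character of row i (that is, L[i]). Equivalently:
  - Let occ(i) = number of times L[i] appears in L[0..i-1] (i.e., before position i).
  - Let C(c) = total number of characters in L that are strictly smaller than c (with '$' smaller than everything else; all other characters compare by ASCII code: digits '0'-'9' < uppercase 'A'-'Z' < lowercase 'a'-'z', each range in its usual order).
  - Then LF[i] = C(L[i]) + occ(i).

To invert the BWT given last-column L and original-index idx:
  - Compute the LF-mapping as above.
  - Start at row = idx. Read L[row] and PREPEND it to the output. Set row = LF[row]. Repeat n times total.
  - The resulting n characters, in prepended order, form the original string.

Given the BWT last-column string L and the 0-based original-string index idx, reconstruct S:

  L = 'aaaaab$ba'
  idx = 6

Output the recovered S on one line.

Answer: abbaaaaa$

Derivation:
LF mapping: 1 2 3 4 5 7 0 8 6
Walk LF starting at row 6, prepending L[row]:
  step 1: row=6, L[6]='$', prepend. Next row=LF[6]=0
  step 2: row=0, L[0]='a', prepend. Next row=LF[0]=1
  step 3: row=1, L[1]='a', prepend. Next row=LF[1]=2
  step 4: row=2, L[2]='a', prepend. Next row=LF[2]=3
  step 5: row=3, L[3]='a', prepend. Next row=LF[3]=4
  step 6: row=4, L[4]='a', prepend. Next row=LF[4]=5
  step 7: row=5, L[5]='b', prepend. Next row=LF[5]=7
  step 8: row=7, L[7]='b', prepend. Next row=LF[7]=8
  step 9: row=8, L[8]='a', prepend. Next row=LF[8]=6
Reversed output: abbaaaaa$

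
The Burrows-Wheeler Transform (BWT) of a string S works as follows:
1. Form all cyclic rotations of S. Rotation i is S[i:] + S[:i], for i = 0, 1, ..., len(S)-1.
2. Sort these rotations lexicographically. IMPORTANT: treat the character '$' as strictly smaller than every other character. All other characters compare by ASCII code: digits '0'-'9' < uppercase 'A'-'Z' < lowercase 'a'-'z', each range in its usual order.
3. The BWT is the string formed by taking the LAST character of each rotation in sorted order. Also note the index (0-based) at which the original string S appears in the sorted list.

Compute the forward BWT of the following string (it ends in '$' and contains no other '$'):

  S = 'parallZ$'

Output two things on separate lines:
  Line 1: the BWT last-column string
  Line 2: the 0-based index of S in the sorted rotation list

Answer: Zlrpla$a
6

Derivation:
All 8 rotations (rotation i = S[i:]+S[:i]):
  rot[0] = parallZ$
  rot[1] = arallZ$p
  rot[2] = rallZ$pa
  rot[3] = allZ$par
  rot[4] = llZ$para
  rot[5] = lZ$paral
  rot[6] = Z$parall
  rot[7] = $parallZ
Sorted (with $ < everything):
  sorted[0] = $parallZ  (last char: 'Z')
  sorted[1] = Z$parall  (last char: 'l')
  sorted[2] = allZ$par  (last char: 'r')
  sorted[3] = arallZ$p  (last char: 'p')
  sorted[4] = lZ$paral  (last char: 'l')
  sorted[5] = llZ$para  (last char: 'a')
  sorted[6] = parallZ$  (last char: '$')
  sorted[7] = rallZ$pa  (last char: 'a')
Last column: Zlrpla$a
Original string S is at sorted index 6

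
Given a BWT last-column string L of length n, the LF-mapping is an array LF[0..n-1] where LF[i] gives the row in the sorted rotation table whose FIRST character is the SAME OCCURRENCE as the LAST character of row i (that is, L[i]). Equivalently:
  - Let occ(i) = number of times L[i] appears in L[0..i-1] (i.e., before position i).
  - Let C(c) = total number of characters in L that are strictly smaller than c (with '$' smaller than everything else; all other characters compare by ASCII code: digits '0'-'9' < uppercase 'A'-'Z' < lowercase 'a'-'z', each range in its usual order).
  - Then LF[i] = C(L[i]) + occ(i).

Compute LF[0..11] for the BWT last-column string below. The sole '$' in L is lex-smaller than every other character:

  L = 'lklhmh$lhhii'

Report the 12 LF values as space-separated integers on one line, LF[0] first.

Answer: 8 7 9 1 11 2 0 10 3 4 5 6

Derivation:
Char counts: '$':1, 'h':4, 'i':2, 'k':1, 'l':3, 'm':1
C (first-col start): C('$')=0, C('h')=1, C('i')=5, C('k')=7, C('l')=8, C('m')=11
L[0]='l': occ=0, LF[0]=C('l')+0=8+0=8
L[1]='k': occ=0, LF[1]=C('k')+0=7+0=7
L[2]='l': occ=1, LF[2]=C('l')+1=8+1=9
L[3]='h': occ=0, LF[3]=C('h')+0=1+0=1
L[4]='m': occ=0, LF[4]=C('m')+0=11+0=11
L[5]='h': occ=1, LF[5]=C('h')+1=1+1=2
L[6]='$': occ=0, LF[6]=C('$')+0=0+0=0
L[7]='l': occ=2, LF[7]=C('l')+2=8+2=10
L[8]='h': occ=2, LF[8]=C('h')+2=1+2=3
L[9]='h': occ=3, LF[9]=C('h')+3=1+3=4
L[10]='i': occ=0, LF[10]=C('i')+0=5+0=5
L[11]='i': occ=1, LF[11]=C('i')+1=5+1=6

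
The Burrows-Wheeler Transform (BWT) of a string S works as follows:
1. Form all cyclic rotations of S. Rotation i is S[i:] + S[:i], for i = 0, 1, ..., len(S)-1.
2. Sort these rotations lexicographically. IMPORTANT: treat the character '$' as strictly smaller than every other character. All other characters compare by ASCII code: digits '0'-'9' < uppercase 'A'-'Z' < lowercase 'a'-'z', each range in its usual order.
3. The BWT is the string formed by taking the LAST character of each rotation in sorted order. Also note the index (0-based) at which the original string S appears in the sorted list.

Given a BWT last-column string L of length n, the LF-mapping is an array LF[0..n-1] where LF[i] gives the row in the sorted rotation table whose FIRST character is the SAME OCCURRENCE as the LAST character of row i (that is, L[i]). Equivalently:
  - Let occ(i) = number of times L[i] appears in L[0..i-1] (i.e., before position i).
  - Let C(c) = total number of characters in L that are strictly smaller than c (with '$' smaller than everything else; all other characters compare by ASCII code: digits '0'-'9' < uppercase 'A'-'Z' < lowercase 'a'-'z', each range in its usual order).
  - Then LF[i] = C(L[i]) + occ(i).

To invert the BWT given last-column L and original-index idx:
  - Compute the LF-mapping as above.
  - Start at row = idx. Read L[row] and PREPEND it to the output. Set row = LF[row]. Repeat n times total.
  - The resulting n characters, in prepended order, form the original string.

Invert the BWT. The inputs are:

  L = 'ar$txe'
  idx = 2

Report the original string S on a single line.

Answer: extra$

Derivation:
LF mapping: 1 3 0 4 5 2
Walk LF starting at row 2, prepending L[row]:
  step 1: row=2, L[2]='$', prepend. Next row=LF[2]=0
  step 2: row=0, L[0]='a', prepend. Next row=LF[0]=1
  step 3: row=1, L[1]='r', prepend. Next row=LF[1]=3
  step 4: row=3, L[3]='t', prepend. Next row=LF[3]=4
  step 5: row=4, L[4]='x', prepend. Next row=LF[4]=5
  step 6: row=5, L[5]='e', prepend. Next row=LF[5]=2
Reversed output: extra$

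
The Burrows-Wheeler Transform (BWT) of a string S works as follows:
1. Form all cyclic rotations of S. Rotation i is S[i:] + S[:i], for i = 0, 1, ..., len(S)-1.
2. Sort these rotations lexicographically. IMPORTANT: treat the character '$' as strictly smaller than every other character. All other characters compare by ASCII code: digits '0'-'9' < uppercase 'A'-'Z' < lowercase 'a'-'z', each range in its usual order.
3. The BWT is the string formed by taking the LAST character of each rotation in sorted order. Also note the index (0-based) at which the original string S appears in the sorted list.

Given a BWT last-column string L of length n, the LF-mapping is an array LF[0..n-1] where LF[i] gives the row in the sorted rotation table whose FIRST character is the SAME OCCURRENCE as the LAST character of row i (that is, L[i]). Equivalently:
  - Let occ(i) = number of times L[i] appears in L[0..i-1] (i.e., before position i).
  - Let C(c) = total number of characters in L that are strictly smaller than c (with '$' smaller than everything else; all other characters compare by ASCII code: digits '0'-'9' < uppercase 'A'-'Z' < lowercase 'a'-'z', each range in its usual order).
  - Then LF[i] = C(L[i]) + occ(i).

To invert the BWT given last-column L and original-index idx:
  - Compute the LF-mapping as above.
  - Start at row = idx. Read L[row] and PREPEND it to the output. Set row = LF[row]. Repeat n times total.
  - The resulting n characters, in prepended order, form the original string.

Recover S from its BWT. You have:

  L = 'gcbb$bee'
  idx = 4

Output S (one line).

LF mapping: 7 4 1 2 0 3 5 6
Walk LF starting at row 4, prepending L[row]:
  step 1: row=4, L[4]='$', prepend. Next row=LF[4]=0
  step 2: row=0, L[0]='g', prepend. Next row=LF[0]=7
  step 3: row=7, L[7]='e', prepend. Next row=LF[7]=6
  step 4: row=6, L[6]='e', prepend. Next row=LF[6]=5
  step 5: row=5, L[5]='b', prepend. Next row=LF[5]=3
  step 6: row=3, L[3]='b', prepend. Next row=LF[3]=2
  step 7: row=2, L[2]='b', prepend. Next row=LF[2]=1
  step 8: row=1, L[1]='c', prepend. Next row=LF[1]=4
Reversed output: cbbbeeg$

Answer: cbbbeeg$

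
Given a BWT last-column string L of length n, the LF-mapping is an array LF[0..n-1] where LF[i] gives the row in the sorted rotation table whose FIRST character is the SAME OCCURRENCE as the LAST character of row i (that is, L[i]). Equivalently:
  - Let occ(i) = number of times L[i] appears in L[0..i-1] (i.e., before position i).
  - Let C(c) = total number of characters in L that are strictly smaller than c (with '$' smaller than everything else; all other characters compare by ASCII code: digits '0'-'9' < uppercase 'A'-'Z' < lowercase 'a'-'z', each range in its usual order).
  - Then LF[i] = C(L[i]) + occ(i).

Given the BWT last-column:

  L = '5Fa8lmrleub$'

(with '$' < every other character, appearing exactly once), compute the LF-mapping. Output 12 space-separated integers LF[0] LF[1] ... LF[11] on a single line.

Answer: 1 3 4 2 7 9 10 8 6 11 5 0

Derivation:
Char counts: '$':1, '5':1, '8':1, 'F':1, 'a':1, 'b':1, 'e':1, 'l':2, 'm':1, 'r':1, 'u':1
C (first-col start): C('$')=0, C('5')=1, C('8')=2, C('F')=3, C('a')=4, C('b')=5, C('e')=6, C('l')=7, C('m')=9, C('r')=10, C('u')=11
L[0]='5': occ=0, LF[0]=C('5')+0=1+0=1
L[1]='F': occ=0, LF[1]=C('F')+0=3+0=3
L[2]='a': occ=0, LF[2]=C('a')+0=4+0=4
L[3]='8': occ=0, LF[3]=C('8')+0=2+0=2
L[4]='l': occ=0, LF[4]=C('l')+0=7+0=7
L[5]='m': occ=0, LF[5]=C('m')+0=9+0=9
L[6]='r': occ=0, LF[6]=C('r')+0=10+0=10
L[7]='l': occ=1, LF[7]=C('l')+1=7+1=8
L[8]='e': occ=0, LF[8]=C('e')+0=6+0=6
L[9]='u': occ=0, LF[9]=C('u')+0=11+0=11
L[10]='b': occ=0, LF[10]=C('b')+0=5+0=5
L[11]='$': occ=0, LF[11]=C('$')+0=0+0=0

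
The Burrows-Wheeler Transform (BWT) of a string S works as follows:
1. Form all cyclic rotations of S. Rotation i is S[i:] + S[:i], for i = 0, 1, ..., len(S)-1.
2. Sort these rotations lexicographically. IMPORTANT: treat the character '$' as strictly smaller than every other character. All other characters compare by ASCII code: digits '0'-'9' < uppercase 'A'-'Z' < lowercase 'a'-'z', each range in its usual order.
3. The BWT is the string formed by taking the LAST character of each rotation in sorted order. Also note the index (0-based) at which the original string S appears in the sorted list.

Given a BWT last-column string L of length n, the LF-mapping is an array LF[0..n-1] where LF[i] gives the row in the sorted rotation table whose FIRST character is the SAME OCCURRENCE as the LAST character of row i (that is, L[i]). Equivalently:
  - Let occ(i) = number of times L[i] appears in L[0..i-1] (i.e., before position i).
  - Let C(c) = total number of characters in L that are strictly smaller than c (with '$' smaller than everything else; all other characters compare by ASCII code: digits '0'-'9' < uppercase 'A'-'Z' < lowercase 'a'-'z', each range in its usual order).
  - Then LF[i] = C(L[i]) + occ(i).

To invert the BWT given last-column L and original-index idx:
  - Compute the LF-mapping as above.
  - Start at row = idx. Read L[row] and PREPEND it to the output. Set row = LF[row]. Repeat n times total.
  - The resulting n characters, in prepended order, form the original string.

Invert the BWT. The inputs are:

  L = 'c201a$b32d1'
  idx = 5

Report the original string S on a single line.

LF mapping: 9 4 1 2 7 0 8 6 5 10 3
Walk LF starting at row 5, prepending L[row]:
  step 1: row=5, L[5]='$', prepend. Next row=LF[5]=0
  step 2: row=0, L[0]='c', prepend. Next row=LF[0]=9
  step 3: row=9, L[9]='d', prepend. Next row=LF[9]=10
  step 4: row=10, L[10]='1', prepend. Next row=LF[10]=3
  step 5: row=3, L[3]='1', prepend. Next row=LF[3]=2
  step 6: row=2, L[2]='0', prepend. Next row=LF[2]=1
  step 7: row=1, L[1]='2', prepend. Next row=LF[1]=4
  step 8: row=4, L[4]='a', prepend. Next row=LF[4]=7
  step 9: row=7, L[7]='3', prepend. Next row=LF[7]=6
  step 10: row=6, L[6]='b', prepend. Next row=LF[6]=8
  step 11: row=8, L[8]='2', prepend. Next row=LF[8]=5
Reversed output: 2b3a2011dc$

Answer: 2b3a2011dc$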